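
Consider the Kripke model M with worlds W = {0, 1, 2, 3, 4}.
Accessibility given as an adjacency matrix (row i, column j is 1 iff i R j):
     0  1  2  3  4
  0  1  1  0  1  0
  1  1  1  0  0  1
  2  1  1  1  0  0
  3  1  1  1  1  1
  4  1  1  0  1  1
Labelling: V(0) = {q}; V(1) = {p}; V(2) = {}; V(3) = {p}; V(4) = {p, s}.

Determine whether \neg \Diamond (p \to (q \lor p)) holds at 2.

Recall that \Diamond ψ holds at a world iff ψ holds at some accessible world.
At 2: \Diamond (p \to (q \lor p)) is true, so \neg \Diamond (p \to (q \lor p)) is false.
  At 2: \Diamond (p \to (q \lor p)) requires p \to (q \lor p) at some successor in {0, 1, 2}.
    p \to (q \lor p) holds at 0, so \Diamond (p \to (q \lor p)) is true at 2.

No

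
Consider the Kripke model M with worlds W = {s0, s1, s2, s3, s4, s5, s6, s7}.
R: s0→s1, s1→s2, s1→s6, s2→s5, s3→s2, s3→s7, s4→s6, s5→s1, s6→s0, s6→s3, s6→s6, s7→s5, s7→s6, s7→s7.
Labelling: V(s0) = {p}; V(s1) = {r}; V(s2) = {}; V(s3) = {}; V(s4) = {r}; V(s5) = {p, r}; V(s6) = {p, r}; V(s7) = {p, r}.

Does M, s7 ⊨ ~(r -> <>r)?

Recall that <>ψ holds at a world iff ψ holds at some accessible world.
At s7: r -> <>r is true, so ~(r -> <>r) is false.
  At s7: r is true, <>r is true, so r -> <>r is true.
    At s7: <>r requires r at some successor in {s5, s6, s7}.
      r holds at s5, so <>r is true at s7.

No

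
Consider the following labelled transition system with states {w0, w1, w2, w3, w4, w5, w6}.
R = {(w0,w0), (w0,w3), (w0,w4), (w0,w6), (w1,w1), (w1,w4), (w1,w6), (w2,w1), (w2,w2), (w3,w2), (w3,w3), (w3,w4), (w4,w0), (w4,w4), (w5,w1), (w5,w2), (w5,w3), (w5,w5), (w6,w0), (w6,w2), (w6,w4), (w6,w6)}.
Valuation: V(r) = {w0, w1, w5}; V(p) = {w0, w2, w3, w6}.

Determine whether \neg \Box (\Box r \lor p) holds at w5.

Yes

At w5: \Box (\Box r \lor p) is false, so \neg \Box (\Box r \lor p) is true.
  At w5: \Box (\Box r \lor p) requires \Box r \lor p at every successor {w1, w2, w3, w5}.
    \Box r \lor p fails at w1, so \Box (\Box r \lor p) is false at w5.
      At w1: \Box r is false, p is false, so \Box r \lor p is false.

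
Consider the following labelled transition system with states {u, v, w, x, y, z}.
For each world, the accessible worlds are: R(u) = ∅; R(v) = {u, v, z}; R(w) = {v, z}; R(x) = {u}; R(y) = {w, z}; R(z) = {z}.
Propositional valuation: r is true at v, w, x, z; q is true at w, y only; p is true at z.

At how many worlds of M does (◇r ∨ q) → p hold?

Recall that ◇ψ holds at a world iff ψ holds at some accessible world.
Let φ = (◇r ∨ q) → p. Evaluate φ at each world:
  u (successors ∅): φ is true.
  v (successors {u, v, z}): φ is false.
  w (successors {v, z}): φ is false.
  x (successors {u}): φ is true.
  y (successors {w, z}): φ is false.
  z (successors {z}): φ is true.
For instance, at z:
  At z: ◇r ∨ q is true, p is true, so (◇r ∨ q) → p is true.
    At z: ◇r is true, q is false, so ◇r ∨ q is true.
      At z: ◇r requires r at some successor in {z}.
        r holds at z, so ◇r is true at z.
Satisfying worlds: {u, x, z}

3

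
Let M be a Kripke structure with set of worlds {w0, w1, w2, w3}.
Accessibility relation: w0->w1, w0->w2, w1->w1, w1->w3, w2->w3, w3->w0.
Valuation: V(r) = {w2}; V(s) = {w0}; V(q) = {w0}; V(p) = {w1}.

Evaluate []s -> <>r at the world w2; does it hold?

Recall that []ψ holds at a world iff ψ holds at every accessible world, and <>ψ holds iff ψ holds at some accessible world.
At w2: []s is false, <>r is false, so []s -> <>r is true.
  At w2: []s requires s at every successor {w3}.
    s fails at w3, so []s is false at w2.
  At w2: <>r requires r at some successor in {w3}.
    At w3: r is false.
  So <>r is false at w2.

Yes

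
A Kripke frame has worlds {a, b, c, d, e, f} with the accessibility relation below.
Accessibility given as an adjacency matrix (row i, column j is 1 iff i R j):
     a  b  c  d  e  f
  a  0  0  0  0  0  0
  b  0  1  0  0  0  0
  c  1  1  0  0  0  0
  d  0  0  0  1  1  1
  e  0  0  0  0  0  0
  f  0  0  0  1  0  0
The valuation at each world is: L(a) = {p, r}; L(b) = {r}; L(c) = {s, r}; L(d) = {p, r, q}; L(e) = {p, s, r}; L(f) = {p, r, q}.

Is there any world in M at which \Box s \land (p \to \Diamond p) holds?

Recall that \Box ψ holds at a world iff ψ holds at every accessible world, and \Diamond ψ holds iff ψ holds at some accessible world.
Let φ = \Box s \land (p \to \Diamond p). Evaluate φ at each world:
  a (successors ∅): φ is false.
  b (successors {b}): φ is false.
  c (successors {a, b}): φ is false.
  d (successors {d, e, f}): φ is false.
  e (successors ∅): φ is false.
  f (successors {d}): φ is false.
For instance, at c:
  At c: \Box s is false, p \to \Diamond p is true, so \Box s \land (p \to \Diamond p) is false.
    At c: \Box s requires s at every successor {a, b}.
      s fails at a, so \Box s is false at c.
    At c: p is false, \Diamond p is true, so p \to \Diamond p is true.
      At c: \Diamond p requires p at some successor in {a, b}.
        p holds at a, so \Diamond p is true at c.

No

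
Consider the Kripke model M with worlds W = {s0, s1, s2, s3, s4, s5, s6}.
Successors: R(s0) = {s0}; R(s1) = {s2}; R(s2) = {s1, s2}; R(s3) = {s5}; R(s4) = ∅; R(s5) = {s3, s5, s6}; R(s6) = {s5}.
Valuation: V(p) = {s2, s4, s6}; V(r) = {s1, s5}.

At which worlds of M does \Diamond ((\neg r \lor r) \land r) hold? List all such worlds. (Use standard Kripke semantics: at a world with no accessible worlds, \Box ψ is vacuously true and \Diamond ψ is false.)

s2, s3, s5, s6

Recall that \Diamond ψ holds at a world iff ψ holds at some accessible world.
Let φ = \Diamond ((\neg r \lor r) \land r). Evaluate φ at each world:
  s0 (successors {s0}): φ is false.
  s1 (successors {s2}): φ is false.
  s2 (successors {s1, s2}): φ is true.
  s3 (successors {s5}): φ is true.
  s4 (successors ∅): φ is false.
  s5 (successors {s3, s5, s6}): φ is true.
  s6 (successors {s5}): φ is true.
For instance, at s5:
  At s5: \Diamond ((\neg r \lor r) \land r) requires (\neg r \lor r) \land r at some successor in {s3, s5, s6}.
    (\neg r \lor r) \land r holds at s5, so \Diamond ((\neg r \lor r) \land r) is true at s5.
Satisfying worlds: {s2, s3, s5, s6}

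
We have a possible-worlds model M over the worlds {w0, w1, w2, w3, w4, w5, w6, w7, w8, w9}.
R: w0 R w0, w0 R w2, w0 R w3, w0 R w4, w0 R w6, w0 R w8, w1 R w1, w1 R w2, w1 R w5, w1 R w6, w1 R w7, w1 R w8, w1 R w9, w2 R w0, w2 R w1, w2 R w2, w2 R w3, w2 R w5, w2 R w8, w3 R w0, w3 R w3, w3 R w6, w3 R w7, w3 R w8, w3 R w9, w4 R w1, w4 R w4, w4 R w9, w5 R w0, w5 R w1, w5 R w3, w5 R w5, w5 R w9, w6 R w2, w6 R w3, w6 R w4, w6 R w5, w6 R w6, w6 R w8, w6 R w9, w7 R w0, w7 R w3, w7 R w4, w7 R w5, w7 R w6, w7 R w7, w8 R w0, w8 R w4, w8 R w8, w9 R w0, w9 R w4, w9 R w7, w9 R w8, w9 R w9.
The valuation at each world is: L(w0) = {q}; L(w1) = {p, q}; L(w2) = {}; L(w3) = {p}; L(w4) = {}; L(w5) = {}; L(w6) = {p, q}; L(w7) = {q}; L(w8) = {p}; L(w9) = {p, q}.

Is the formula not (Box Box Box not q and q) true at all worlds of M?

Yes

Let φ = not (Box Box Box not q and q). Evaluate φ at each world:
  w0 (successors {w0, w2, w3, w4, w6, w8}): φ is true.
  w1 (successors {w1, w2, w5, w6, w7, w8, w9}): φ is true.
  w2 (successors {w0, w1, w2, w3, w5, w8}): φ is true.
  w3 (successors {w0, w3, w6, w7, w8, w9}): φ is true.
  w4 (successors {w1, w4, w9}): φ is true.
  w5 (successors {w0, w1, w3, w5, w9}): φ is true.
  w6 (successors {w2, w3, w4, w5, w6, w8, w9}): φ is true.
  w7 (successors {w0, w3, w4, w5, w6, w7}): φ is true.
  w8 (successors {w0, w4, w8}): φ is true.
  w9 (successors {w0, w4, w7, w8, w9}): φ is true.
For instance, at w8:
  At w8: Box Box Box not q and q is false, so not (Box Box Box not q and q) is true.
    At w8: Box Box Box not q is false, q is false, so Box Box Box not q and q is false.
      At w8: Box Box Box not q requires Box Box not q at every successor {w0, w4, w8}.
        Box Box not q fails at w0, so Box Box Box not q is false at w8.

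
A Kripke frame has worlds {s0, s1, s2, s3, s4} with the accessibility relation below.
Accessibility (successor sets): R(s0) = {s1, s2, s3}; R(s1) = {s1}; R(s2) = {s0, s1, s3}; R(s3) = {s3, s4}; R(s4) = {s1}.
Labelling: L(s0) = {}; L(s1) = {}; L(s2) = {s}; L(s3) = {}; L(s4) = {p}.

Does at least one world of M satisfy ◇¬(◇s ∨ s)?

Recall that ◇ψ holds at a world iff ψ holds at some accessible world.
Let φ = ◇¬(◇s ∨ s). Evaluate φ at each world:
  s0 (successors {s1, s2, s3}): φ is true.
  s1 (successors {s1}): φ is true.
  s2 (successors {s0, s1, s3}): φ is true.
  s3 (successors {s3, s4}): φ is true.
  s4 (successors {s1}): φ is true.
Detail at s0 (witness):
  At s0: ◇¬(◇s ∨ s) requires ¬(◇s ∨ s) at some successor in {s1, s2, s3}.
    ¬(◇s ∨ s) holds at s1, so ◇¬(◇s ∨ s) is true at s0.
      At s1: ◇s ∨ s is false, so ¬(◇s ∨ s) is true.

Yes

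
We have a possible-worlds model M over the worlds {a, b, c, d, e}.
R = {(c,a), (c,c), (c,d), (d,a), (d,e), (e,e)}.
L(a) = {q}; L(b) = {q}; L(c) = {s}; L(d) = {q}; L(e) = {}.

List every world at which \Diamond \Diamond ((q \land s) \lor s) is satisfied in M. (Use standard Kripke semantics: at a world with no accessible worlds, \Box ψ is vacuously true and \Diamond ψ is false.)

c

Let φ = \Diamond \Diamond ((q \land s) \lor s). Evaluate φ at each world:
  a (successors ∅): φ is false.
  b (successors ∅): φ is false.
  c (successors {a, c, d}): φ is true.
  d (successors {a, e}): φ is false.
  e (successors {e}): φ is false.
For instance, at e:
  At e: \Diamond \Diamond ((q \land s) \lor s) requires \Diamond ((q \land s) \lor s) at some successor in {e}.
    At e: \Diamond ((q \land s) \lor s) is false.
  So \Diamond \Diamond ((q \land s) \lor s) is false at e.
Satisfying worlds: {c}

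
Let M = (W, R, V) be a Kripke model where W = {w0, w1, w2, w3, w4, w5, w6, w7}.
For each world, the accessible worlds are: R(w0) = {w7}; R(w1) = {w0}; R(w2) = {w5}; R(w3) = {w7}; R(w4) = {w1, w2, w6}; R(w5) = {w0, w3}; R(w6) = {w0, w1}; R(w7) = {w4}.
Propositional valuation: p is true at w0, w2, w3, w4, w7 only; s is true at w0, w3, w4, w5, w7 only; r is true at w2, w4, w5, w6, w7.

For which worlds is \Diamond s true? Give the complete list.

Let φ = \Diamond s. Evaluate φ at each world:
  w0 (successors {w7}): φ is true.
  w1 (successors {w0}): φ is true.
  w2 (successors {w5}): φ is true.
  w3 (successors {w7}): φ is true.
  w4 (successors {w1, w2, w6}): φ is false.
  w5 (successors {w0, w3}): φ is true.
  w6 (successors {w0, w1}): φ is true.
  w7 (successors {w4}): φ is true.
For instance, at w1:
  At w1: \Diamond s requires s at some successor in {w0}.
    s holds at w0, so \Diamond s is true at w1.
Satisfying worlds: {w0, w1, w2, w3, w5, w6, w7}

w0, w1, w2, w3, w5, w6, w7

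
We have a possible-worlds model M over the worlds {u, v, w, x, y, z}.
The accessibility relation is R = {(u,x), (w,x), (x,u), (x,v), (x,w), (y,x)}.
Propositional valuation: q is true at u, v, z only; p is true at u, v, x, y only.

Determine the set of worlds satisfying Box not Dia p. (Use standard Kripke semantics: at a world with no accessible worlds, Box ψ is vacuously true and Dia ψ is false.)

Let φ = Box not Dia p. Evaluate φ at each world:
  u (successors {x}): φ is false.
  v (successors ∅): φ is true.
  w (successors {x}): φ is false.
  x (successors {u, v, w}): φ is false.
  y (successors {x}): φ is false.
  z (successors ∅): φ is true.
For instance, at y:
  At y: Box not Dia p requires not Dia p at every successor {x}.
    not Dia p fails at x, so Box not Dia p is false at y.
      At x: Dia p is true, so not Dia p is false.
Satisfying worlds: {v, z}

v, z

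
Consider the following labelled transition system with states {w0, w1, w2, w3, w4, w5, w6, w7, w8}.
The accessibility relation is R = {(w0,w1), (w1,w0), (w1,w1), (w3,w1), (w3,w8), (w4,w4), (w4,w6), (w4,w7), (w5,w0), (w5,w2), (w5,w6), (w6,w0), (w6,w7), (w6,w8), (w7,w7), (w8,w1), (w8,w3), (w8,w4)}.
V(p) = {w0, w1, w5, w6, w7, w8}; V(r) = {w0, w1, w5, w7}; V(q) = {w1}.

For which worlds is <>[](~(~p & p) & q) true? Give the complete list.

Let φ = <>[](~(~p & p) & q). Evaluate φ at each world:
  w0 (successors {w1}): φ is false.
  w1 (successors {w0, w1}): φ is true.
  w2 (successors ∅): φ is false.
  w3 (successors {w1, w8}): φ is false.
  w4 (successors {w4, w6, w7}): φ is false.
  w5 (successors {w0, w2, w6}): φ is true.
  w6 (successors {w0, w7, w8}): φ is true.
  w7 (successors {w7}): φ is false.
  w8 (successors {w1, w3, w4}): φ is false.
For instance, at w6:
  At w6: <>[](~(~p & p) & q) requires [](~(~p & p) & q) at some successor in {w0, w7, w8}.
    [](~(~p & p) & q) holds at w0, so <>[](~(~p & p) & q) is true at w6.
      At w0: [](~(~p & p) & q) requires ~(~p & p) & q at every successor {w1}.
        At w1: ~(~p & p) & q is true.
      So [](~(~p & p) & q) is true at w0.
Satisfying worlds: {w1, w5, w6}

w1, w5, w6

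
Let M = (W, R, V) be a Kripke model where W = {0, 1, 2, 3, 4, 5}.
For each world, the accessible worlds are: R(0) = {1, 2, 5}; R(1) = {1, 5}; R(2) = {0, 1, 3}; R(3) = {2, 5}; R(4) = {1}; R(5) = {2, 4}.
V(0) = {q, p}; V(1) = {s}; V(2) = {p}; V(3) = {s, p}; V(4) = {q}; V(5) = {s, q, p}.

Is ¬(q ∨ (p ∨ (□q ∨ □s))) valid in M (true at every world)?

No

Let φ = ¬(q ∨ (p ∨ (□q ∨ □s))). Evaluate φ at each world:
  0 (successors {1, 2, 5}): φ is false.
  1 (successors {1, 5}): φ is false.
  2 (successors {0, 1, 3}): φ is false.
  3 (successors {2, 5}): φ is false.
  4 (successors {1}): φ is false.
  5 (successors {2, 4}): φ is false.
Detail at 0 (counterexample):
  At 0: q ∨ (p ∨ (□q ∨ □s)) is true, so ¬(q ∨ (p ∨ (□q ∨ □s))) is false.
    At 0: q is true, p ∨ (□q ∨ □s) is true, so q ∨ (p ∨ (□q ∨ □s)) is true.
      At 0: p is true, □q ∨ □s is false, so p ∨ (□q ∨ □s) is true.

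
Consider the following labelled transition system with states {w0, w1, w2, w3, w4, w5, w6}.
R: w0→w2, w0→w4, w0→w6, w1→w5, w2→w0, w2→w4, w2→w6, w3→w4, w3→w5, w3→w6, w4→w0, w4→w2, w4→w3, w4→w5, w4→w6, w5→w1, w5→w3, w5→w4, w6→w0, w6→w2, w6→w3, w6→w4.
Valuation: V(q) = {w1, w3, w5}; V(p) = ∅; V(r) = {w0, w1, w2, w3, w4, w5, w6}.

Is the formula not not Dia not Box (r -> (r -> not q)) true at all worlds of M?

Recall that Box ψ holds at a world iff ψ holds at every accessible world, and Dia ψ holds iff ψ holds at some accessible world.
Let φ = not not Dia not Box (r -> (r -> not q)). Evaluate φ at each world:
  w0 (successors {w2, w4, w6}): φ is true.
  w1 (successors {w5}): φ is true.
  w2 (successors {w0, w4, w6}): φ is true.
  w3 (successors {w4, w5, w6}): φ is true.
  w4 (successors {w0, w2, w3, w5, w6}): φ is true.
  w5 (successors {w1, w3, w4}): φ is true.
  w6 (successors {w0, w2, w3, w4}): φ is true.
For instance, at w5:
  At w5: not Dia not Box (r -> (r -> not q)) is false, so not not Dia not Box (r -> (r -> not q)) is true.
    At w5: Dia not Box (r -> (r -> not q)) is true, so not Dia not Box (r -> (r -> not q)) is false.
      At w5: Dia not Box (r -> (r -> not q)) requires not Box (r -> (r -> not q)) at some successor in {w1, w3, w4}.
        not Box (r -> (r -> not q)) holds at w1, so Dia not Box (r -> (r -> not q)) is true at w5.

Yes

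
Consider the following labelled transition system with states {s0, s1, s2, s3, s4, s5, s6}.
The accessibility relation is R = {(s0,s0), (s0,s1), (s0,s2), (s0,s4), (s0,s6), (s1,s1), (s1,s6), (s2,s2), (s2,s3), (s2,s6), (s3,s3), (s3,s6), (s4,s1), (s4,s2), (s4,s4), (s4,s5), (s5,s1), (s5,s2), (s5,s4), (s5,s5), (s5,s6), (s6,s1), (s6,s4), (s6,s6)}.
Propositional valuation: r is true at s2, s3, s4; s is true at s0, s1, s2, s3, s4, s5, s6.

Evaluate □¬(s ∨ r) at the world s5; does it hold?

At s5: □¬(s ∨ r) requires ¬(s ∨ r) at every successor {s1, s2, s4, s5, s6}.
  ¬(s ∨ r) fails at s1, so □¬(s ∨ r) is false at s5.

No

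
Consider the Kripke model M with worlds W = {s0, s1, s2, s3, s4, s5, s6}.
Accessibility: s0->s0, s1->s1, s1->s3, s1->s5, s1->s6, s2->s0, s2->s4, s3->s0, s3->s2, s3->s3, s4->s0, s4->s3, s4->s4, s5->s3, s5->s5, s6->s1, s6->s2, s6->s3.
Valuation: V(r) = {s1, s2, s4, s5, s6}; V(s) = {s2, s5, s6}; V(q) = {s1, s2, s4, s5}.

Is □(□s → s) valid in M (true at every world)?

Let φ = □(□s → s). Evaluate φ at each world:
  s0 (successors {s0}): φ is true.
  s1 (successors {s1, s3, s5, s6}): φ is true.
  s2 (successors {s0, s4}): φ is true.
  s3 (successors {s0, s2, s3}): φ is true.
  s4 (successors {s0, s3, s4}): φ is true.
  s5 (successors {s3, s5}): φ is true.
  s6 (successors {s1, s2, s3}): φ is true.
For instance, at s3:
  At s3: □(□s → s) requires □s → s at every successor {s0, s2, s3}.
      At s0: □s is false, s is false, so □s → s is true.
      At s2: □s is false, s is true, so □s → s is true.
      At s3: □s is false, s is false, so □s → s is true.
  So □(□s → s) is true at s3.

Yes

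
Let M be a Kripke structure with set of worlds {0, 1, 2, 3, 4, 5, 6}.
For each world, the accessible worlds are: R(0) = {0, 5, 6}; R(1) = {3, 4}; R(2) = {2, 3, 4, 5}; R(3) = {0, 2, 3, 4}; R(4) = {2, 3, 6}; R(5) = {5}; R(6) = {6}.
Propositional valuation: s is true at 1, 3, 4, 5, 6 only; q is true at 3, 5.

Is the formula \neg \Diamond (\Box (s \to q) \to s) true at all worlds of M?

No

Let φ = \neg \Diamond (\Box (s \to q) \to s). Evaluate φ at each world:
  0 (successors {0, 5, 6}): φ is false.
  1 (successors {3, 4}): φ is false.
  2 (successors {2, 3, 4, 5}): φ is false.
  3 (successors {0, 2, 3, 4}): φ is false.
  4 (successors {2, 3, 6}): φ is false.
  5 (successors {5}): φ is false.
  6 (successors {6}): φ is false.
Detail at 0 (counterexample):
  At 0: \Diamond (\Box (s \to q) \to s) is true, so \neg \Diamond (\Box (s \to q) \to s) is false.
    At 0: \Diamond (\Box (s \to q) \to s) requires \Box (s \to q) \to s at some successor in {0, 5, 6}.
      \Box (s \to q) \to s holds at 0, so \Diamond (\Box (s \to q) \to s) is true at 0.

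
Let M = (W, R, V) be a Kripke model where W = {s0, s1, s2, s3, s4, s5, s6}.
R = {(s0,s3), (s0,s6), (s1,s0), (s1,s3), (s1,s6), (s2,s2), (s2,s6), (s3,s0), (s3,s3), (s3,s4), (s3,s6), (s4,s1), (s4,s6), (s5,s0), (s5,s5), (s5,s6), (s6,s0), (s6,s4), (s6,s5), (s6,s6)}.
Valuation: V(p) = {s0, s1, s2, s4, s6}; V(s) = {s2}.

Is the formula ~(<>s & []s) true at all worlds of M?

Recall that []ψ holds at a world iff ψ holds at every accessible world, and <>ψ holds iff ψ holds at some accessible world.
Let φ = ~(<>s & []s). Evaluate φ at each world:
  s0 (successors {s3, s6}): φ is true.
  s1 (successors {s0, s3, s6}): φ is true.
  s2 (successors {s2, s6}): φ is true.
  s3 (successors {s0, s3, s4, s6}): φ is true.
  s4 (successors {s1, s6}): φ is true.
  s5 (successors {s0, s5, s6}): φ is true.
  s6 (successors {s0, s4, s5, s6}): φ is true.
For instance, at s1:
  At s1: <>s & []s is false, so ~(<>s & []s) is true.
    At s1: <>s is false, []s is false, so <>s & []s is false.
      At s1: <>s requires s at some successor in {s0, s3, s6}.
        At s0: s is false.
        At s3: s is false.
        At s6: s is false.
      So <>s is false at s1.
      At s1: []s requires s at every successor {s0, s3, s6}.
        s fails at s0, so []s is false at s1.

Yes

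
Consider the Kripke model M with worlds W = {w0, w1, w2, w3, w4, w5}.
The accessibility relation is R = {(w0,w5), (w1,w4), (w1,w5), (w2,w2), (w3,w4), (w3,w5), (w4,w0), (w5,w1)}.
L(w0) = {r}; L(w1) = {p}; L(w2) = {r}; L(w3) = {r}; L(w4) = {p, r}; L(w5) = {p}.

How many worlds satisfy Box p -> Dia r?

4

Let φ = Box p -> Dia r. Evaluate φ at each world:
  w0 (successors {w5}): φ is false.
  w1 (successors {w4, w5}): φ is true.
  w2 (successors {w2}): φ is true.
  w3 (successors {w4, w5}): φ is true.
  w4 (successors {w0}): φ is true.
  w5 (successors {w1}): φ is false.
For instance, at w2:
  At w2: Box p is false, Dia r is true, so Box p -> Dia r is true.
    At w2: Box p requires p at every successor {w2}.
      p fails at w2, so Box p is false at w2.
    At w2: Dia r requires r at some successor in {w2}.
      r holds at w2, so Dia r is true at w2.
Satisfying worlds: {w1, w2, w3, w4}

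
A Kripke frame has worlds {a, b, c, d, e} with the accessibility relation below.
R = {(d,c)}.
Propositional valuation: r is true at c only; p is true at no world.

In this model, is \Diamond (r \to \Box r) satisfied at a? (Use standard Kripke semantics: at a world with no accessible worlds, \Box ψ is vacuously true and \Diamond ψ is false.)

No

Recall that \Box ψ holds at a world iff ψ holds at every accessible world, and \Diamond ψ holds iff ψ holds at some accessible world.
At a: no accessible worlds, so \Diamond (r \to \Box r) is false.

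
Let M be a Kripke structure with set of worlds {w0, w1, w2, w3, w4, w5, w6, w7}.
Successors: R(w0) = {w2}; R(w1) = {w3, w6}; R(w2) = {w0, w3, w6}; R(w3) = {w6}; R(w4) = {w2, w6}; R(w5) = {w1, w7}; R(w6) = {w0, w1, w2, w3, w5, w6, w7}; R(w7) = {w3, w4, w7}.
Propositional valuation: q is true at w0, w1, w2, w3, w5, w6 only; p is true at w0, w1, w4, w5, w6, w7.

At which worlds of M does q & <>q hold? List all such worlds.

Let φ = q & <>q. Evaluate φ at each world:
  w0 (successors {w2}): φ is true.
  w1 (successors {w3, w6}): φ is true.
  w2 (successors {w0, w3, w6}): φ is true.
  w3 (successors {w6}): φ is true.
  w4 (successors {w2, w6}): φ is false.
  w5 (successors {w1, w7}): φ is true.
  w6 (successors {w0, w1, w2, w3, w5, w6, w7}): φ is true.
  w7 (successors {w3, w4, w7}): φ is false.
For instance, at w7:
  At w7: q is false, <>q is true, so q & <>q is false.
    At w7: <>q requires q at some successor in {w3, w4, w7}.
      q holds at w3, so <>q is true at w7.
Satisfying worlds: {w0, w1, w2, w3, w5, w6}

w0, w1, w2, w3, w5, w6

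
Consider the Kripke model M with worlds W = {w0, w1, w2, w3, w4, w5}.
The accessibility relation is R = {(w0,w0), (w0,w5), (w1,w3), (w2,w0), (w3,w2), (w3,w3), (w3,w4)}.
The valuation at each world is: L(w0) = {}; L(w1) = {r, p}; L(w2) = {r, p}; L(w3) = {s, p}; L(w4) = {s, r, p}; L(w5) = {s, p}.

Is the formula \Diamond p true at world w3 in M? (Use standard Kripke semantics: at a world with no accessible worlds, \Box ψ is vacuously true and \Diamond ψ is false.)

At w3: \Diamond p requires p at some successor in {w2, w3, w4}.
  p holds at w2, so \Diamond p is true at w3.

Yes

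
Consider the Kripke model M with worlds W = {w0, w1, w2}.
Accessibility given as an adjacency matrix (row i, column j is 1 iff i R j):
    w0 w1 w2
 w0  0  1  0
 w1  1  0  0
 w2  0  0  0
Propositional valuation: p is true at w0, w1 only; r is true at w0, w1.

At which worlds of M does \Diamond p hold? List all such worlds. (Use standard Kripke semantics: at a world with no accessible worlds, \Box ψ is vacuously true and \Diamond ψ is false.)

w0, w1

Let φ = \Diamond p. Evaluate φ at each world:
  w0 (successors {w1}): φ is true.
  w1 (successors {w0}): φ is true.
  w2 (successors ∅): φ is false.
For instance, at w1:
  At w1: \Diamond p requires p at some successor in {w0}.
    p holds at w0, so \Diamond p is true at w1.
Satisfying worlds: {w0, w1}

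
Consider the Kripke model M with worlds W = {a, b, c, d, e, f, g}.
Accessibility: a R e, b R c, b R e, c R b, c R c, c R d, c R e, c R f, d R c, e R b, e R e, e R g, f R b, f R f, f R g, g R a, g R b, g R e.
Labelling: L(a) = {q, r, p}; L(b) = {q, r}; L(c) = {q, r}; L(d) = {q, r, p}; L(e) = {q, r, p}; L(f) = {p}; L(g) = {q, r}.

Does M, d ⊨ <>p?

No

At d: <>p requires p at some successor in {c}.
  At c: p is false.
So <>p is false at d.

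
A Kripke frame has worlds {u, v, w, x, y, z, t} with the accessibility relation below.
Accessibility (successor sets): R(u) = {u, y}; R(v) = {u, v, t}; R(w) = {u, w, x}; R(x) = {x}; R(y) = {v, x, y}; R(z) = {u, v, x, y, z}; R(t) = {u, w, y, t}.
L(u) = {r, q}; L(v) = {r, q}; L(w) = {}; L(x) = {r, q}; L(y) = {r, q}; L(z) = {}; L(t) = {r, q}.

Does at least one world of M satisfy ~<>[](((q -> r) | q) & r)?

Let φ = ~<>[](((q -> r) | q) & r). Evaluate φ at each world:
  u (successors {u, y}): φ is false.
  v (successors {u, v, t}): φ is false.
  w (successors {u, w, x}): φ is false.
  x (successors {x}): φ is false.
  y (successors {v, x, y}): φ is false.
  z (successors {u, v, x, y, z}): φ is false.
  t (successors {u, w, y, t}): φ is false.
For instance, at x:
  At x: <>[](((q -> r) | q) & r) is true, so ~<>[](((q -> r) | q) & r) is false.
    At x: <>[](((q -> r) | q) & r) requires [](((q -> r) | q) & r) at some successor in {x}.
      [](((q -> r) | q) & r) holds at x, so <>[](((q -> r) | q) & r) is true at x.

No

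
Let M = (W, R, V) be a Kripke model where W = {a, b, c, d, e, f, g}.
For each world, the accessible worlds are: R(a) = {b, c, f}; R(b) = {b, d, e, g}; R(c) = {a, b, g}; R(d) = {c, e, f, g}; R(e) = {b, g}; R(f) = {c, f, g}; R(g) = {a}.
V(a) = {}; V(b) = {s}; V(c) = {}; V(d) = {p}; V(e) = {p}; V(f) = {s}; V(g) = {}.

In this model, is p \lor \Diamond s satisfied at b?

Recall that \Diamond ψ holds at a world iff ψ holds at some accessible world.
At b: p is false, \Diamond s is true, so p \lor \Diamond s is true.
  At b: \Diamond s requires s at some successor in {b, d, e, g}.
    s holds at b, so \Diamond s is true at b.

Yes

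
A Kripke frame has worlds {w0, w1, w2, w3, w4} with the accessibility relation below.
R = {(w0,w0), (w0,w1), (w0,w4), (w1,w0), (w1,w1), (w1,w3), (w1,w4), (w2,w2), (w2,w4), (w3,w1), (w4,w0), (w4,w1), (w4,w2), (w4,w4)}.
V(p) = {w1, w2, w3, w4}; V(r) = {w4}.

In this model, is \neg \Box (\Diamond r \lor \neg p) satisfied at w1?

Yes

At w1: \Box (\Diamond r \lor \neg p) is false, so \neg \Box (\Diamond r \lor \neg p) is true.
  At w1: \Box (\Diamond r \lor \neg p) requires \Diamond r \lor \neg p at every successor {w0, w1, w3, w4}.
    \Diamond r \lor \neg p fails at w3, so \Box (\Diamond r \lor \neg p) is false at w1.
      At w3: \Diamond r is false, \neg p is false, so \Diamond r \lor \neg p is false.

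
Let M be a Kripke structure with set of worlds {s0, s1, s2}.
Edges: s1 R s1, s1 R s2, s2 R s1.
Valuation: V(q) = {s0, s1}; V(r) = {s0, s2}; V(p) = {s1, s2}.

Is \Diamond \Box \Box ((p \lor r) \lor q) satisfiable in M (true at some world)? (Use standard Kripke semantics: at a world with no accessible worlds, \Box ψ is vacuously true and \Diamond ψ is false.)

Let φ = \Diamond \Box \Box ((p \lor r) \lor q). Evaluate φ at each world:
  s0 (successors ∅): φ is false.
  s1 (successors {s1, s2}): φ is true.
  s2 (successors {s1}): φ is true.
Detail at s1 (witness):
  At s1: \Diamond \Box \Box ((p \lor r) \lor q) requires \Box \Box ((p \lor r) \lor q) at some successor in {s1, s2}.
    \Box \Box ((p \lor r) \lor q) holds at s1, so \Diamond \Box \Box ((p \lor r) \lor q) is true at s1.
      At s1: \Box \Box ((p \lor r) \lor q) requires \Box ((p \lor r) \lor q) at every successor {s1, s2}.
        At s1: \Box ((p \lor r) \lor q) is true.
        At s2: \Box ((p \lor r) \lor q) is true.
      So \Box \Box ((p \lor r) \lor q) is true at s1.

Yes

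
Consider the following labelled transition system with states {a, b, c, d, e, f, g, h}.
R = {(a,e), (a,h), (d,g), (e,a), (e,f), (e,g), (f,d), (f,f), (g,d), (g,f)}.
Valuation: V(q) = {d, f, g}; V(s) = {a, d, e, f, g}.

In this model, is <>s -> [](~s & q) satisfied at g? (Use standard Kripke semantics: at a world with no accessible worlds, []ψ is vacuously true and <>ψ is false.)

At g: <>s is true, [](~s & q) is false, so <>s -> [](~s & q) is false.
  At g: <>s requires s at some successor in {d, f}.
    s holds at d, so <>s is true at g.
  At g: [](~s & q) requires ~s & q at every successor {d, f}.
    ~s & q fails at d, so [](~s & q) is false at g.

No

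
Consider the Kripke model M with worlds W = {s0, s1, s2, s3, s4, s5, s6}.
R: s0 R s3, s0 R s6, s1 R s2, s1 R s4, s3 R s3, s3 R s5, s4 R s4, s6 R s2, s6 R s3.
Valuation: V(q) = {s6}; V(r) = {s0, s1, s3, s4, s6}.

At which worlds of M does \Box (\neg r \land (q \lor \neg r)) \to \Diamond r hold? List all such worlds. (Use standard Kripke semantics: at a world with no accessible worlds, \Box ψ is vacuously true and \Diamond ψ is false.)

Let φ = \Box (\neg r \land (q \lor \neg r)) \to \Diamond r. Evaluate φ at each world:
  s0 (successors {s3, s6}): φ is true.
  s1 (successors {s2, s4}): φ is true.
  s2 (successors ∅): φ is false.
  s3 (successors {s3, s5}): φ is true.
  s4 (successors {s4}): φ is true.
  s5 (successors ∅): φ is false.
  s6 (successors {s2, s3}): φ is true.
For instance, at s6:
  At s6: \Box (\neg r \land (q \lor \neg r)) is false, \Diamond r is true, so \Box (\neg r \land (q \lor \neg r)) \to \Diamond r is true.
    At s6: \Box (\neg r \land (q \lor \neg r)) requires \neg r \land (q \lor \neg r) at every successor {s2, s3}.
      \neg r \land (q \lor \neg r) fails at s3, so \Box (\neg r \land (q \lor \neg r)) is false at s6.
    At s6: \Diamond r requires r at some successor in {s2, s3}.
      r holds at s3, so \Diamond r is true at s6.
Satisfying worlds: {s0, s1, s3, s4, s6}

s0, s1, s3, s4, s6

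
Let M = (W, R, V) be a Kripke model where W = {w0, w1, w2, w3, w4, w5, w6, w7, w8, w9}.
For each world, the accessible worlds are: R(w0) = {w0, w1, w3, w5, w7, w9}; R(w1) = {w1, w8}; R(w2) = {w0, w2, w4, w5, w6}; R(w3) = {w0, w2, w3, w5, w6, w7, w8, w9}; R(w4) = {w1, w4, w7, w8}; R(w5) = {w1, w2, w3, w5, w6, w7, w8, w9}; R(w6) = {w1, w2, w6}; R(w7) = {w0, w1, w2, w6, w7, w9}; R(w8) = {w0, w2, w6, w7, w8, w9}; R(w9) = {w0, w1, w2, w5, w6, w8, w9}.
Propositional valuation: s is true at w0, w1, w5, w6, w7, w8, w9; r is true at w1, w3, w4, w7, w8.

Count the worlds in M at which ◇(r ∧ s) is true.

9

Let φ = ◇(r ∧ s). Evaluate φ at each world:
  w0 (successors {w0, w1, w3, w5, w7, w9}): φ is true.
  w1 (successors {w1, w8}): φ is true.
  w2 (successors {w0, w2, w4, w5, w6}): φ is false.
  w3 (successors {w0, w2, w3, w5, w6, w7, w8, w9}): φ is true.
  w4 (successors {w1, w4, w7, w8}): φ is true.
  w5 (successors {w1, w2, w3, w5, w6, w7, w8, w9}): φ is true.
  w6 (successors {w1, w2, w6}): φ is true.
  w7 (successors {w0, w1, w2, w6, w7, w9}): φ is true.
  w8 (successors {w0, w2, w6, w7, w8, w9}): φ is true.
  w9 (successors {w0, w1, w2, w5, w6, w8, w9}): φ is true.
For instance, at w0:
  At w0: ◇(r ∧ s) requires r ∧ s at some successor in {w0, w1, w3, w5, w7, w9}.
    r ∧ s holds at w1, so ◇(r ∧ s) is true at w0.
Satisfying worlds: {w0, w1, w3, w4, w5, w6, w7, w8, w9}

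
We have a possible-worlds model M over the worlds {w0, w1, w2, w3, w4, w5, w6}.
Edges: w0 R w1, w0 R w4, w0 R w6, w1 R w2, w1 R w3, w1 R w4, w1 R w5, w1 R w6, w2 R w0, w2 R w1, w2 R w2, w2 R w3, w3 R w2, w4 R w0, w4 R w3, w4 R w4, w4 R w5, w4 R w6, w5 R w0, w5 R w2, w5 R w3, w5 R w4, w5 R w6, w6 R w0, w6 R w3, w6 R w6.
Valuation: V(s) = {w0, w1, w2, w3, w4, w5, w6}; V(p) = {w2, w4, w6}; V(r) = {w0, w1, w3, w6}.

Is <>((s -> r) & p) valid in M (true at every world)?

Let φ = <>((s -> r) & p). Evaluate φ at each world:
  w0 (successors {w1, w4, w6}): φ is true.
  w1 (successors {w2, w3, w4, w5, w6}): φ is true.
  w2 (successors {w0, w1, w2, w3}): φ is false.
  w3 (successors {w2}): φ is false.
  w4 (successors {w0, w3, w4, w5, w6}): φ is true.
  w5 (successors {w0, w2, w3, w4, w6}): φ is true.
  w6 (successors {w0, w3, w6}): φ is true.
Detail at w2 (counterexample):
  At w2: <>((s -> r) & p) requires (s -> r) & p at some successor in {w0, w1, w2, w3}.
    At w0: (s -> r) & p is false.
    At w1: (s -> r) & p is false.
    At w2: (s -> r) & p is false.
    At w3: (s -> r) & p is false.
  So <>((s -> r) & p) is false at w2.

No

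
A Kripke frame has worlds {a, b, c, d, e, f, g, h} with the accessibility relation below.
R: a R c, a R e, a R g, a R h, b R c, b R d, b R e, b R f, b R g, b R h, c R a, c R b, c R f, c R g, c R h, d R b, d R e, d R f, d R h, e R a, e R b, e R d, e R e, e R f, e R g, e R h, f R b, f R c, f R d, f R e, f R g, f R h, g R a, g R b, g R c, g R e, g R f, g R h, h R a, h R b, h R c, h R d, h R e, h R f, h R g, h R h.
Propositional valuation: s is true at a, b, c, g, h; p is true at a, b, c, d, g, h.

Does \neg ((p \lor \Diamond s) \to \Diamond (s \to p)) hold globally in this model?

Let φ = \neg ((p \lor \Diamond s) \to \Diamond (s \to p)). Evaluate φ at each world:
  a (successors {c, e, g, h}): φ is false.
  b (successors {c, d, e, f, g, h}): φ is false.
  c (successors {a, b, f, g, h}): φ is false.
  d (successors {b, e, f, h}): φ is false.
  e (successors {a, b, d, e, f, g, h}): φ is false.
  f (successors {b, c, d, e, g, h}): φ is false.
  g (successors {a, b, c, e, f, h}): φ is false.
  h (successors {a, b, c, d, e, f, g, h}): φ is false.
Detail at a (counterexample):
  At a: (p \lor \Diamond s) \to \Diamond (s \to p) is true, so \neg ((p \lor \Diamond s) \to \Diamond (s \to p)) is false.
    At a: p \lor \Diamond s is true, \Diamond (s \to p) is true, so (p \lor \Diamond s) \to \Diamond (s \to p) is true.
      At a: p is true, \Diamond s is true, so p \lor \Diamond s is true.
      At a: \Diamond (s \to p) requires s \to p at some successor in {c, e, g, h}.
        s \to p holds at c, so \Diamond (s \to p) is true at a.

No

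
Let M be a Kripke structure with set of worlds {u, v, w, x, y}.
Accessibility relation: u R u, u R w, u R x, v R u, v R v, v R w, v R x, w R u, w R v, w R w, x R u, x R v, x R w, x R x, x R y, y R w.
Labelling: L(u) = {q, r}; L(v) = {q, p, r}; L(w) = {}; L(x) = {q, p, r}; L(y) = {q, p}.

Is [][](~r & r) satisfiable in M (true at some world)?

Let φ = [][](~r & r). Evaluate φ at each world:
  u (successors {u, w, x}): φ is false.
  v (successors {u, v, w, x}): φ is false.
  w (successors {u, v, w}): φ is false.
  x (successors {u, v, w, x, y}): φ is false.
  y (successors {w}): φ is false.
For instance, at y:
  At y: [][](~r & r) requires [](~r & r) at every successor {w}.
    [](~r & r) fails at w, so [][](~r & r) is false at y.
      At w: [](~r & r) requires ~r & r at every successor {u, v, w}.
        ~r & r fails at u, so [](~r & r) is false at w.

No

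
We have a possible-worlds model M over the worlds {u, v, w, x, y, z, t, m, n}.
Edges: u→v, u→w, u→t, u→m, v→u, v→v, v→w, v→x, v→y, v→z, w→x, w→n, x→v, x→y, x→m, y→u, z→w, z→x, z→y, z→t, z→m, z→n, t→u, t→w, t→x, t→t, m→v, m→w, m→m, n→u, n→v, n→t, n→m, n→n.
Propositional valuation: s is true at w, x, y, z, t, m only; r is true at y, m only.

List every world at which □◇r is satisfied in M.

w, y

Let φ = □◇r. Evaluate φ at each world:
  u (successors {v, w, t, m}): φ is false.
  v (successors {u, v, w, x, y, z}): φ is false.
  w (successors {x, n}): φ is true.
  x (successors {v, y, m}): φ is false.
  y (successors {u}): φ is true.
  z (successors {w, x, y, t, m, n}): φ is false.
  t (successors {u, w, x, t}): φ is false.
  m (successors {v, w, m}): φ is false.
  n (successors {u, v, t, m, n}): φ is false.
For instance, at u:
  At u: □◇r requires ◇r at every successor {v, w, t, m}.
    ◇r fails at w, so □◇r is false at u.
      At w: ◇r requires r at some successor in {x, n}.
        At x: r is false.
        At n: r is false.
      So ◇r is false at w.
Satisfying worlds: {w, y}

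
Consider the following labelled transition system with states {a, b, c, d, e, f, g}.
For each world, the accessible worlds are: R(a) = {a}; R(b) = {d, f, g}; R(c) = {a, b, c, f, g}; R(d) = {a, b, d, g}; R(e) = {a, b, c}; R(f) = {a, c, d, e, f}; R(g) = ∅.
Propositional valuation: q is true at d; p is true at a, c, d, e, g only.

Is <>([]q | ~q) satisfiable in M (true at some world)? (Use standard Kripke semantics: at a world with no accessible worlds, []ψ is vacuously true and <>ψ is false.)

Recall that []ψ holds at a world iff ψ holds at every accessible world, and <>ψ holds iff ψ holds at some accessible world.
Let φ = <>([]q | ~q). Evaluate φ at each world:
  a (successors {a}): φ is true.
  b (successors {d, f, g}): φ is true.
  c (successors {a, b, c, f, g}): φ is true.
  d (successors {a, b, d, g}): φ is true.
  e (successors {a, b, c}): φ is true.
  f (successors {a, c, d, e, f}): φ is true.
  g (successors ∅): φ is false.
Detail at a (witness):
  At a: <>([]q | ~q) requires []q | ~q at some successor in {a}.
    []q | ~q holds at a, so <>([]q | ~q) is true at a.
      At a: []q is false, ~q is true, so []q | ~q is true.

Yes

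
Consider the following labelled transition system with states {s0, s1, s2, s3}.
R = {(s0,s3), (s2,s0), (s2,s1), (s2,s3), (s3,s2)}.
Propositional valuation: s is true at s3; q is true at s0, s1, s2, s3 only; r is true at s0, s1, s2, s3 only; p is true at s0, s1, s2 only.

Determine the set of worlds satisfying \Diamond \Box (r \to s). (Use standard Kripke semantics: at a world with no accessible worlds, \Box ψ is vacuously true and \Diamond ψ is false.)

Let φ = \Diamond \Box (r \to s). Evaluate φ at each world:
  s0 (successors {s3}): φ is false.
  s1 (successors ∅): φ is false.
  s2 (successors {s0, s1, s3}): φ is true.
  s3 (successors {s2}): φ is false.
For instance, at s2:
  At s2: \Diamond \Box (r \to s) requires \Box (r \to s) at some successor in {s0, s1, s3}.
    \Box (r \to s) holds at s0, so \Diamond \Box (r \to s) is true at s2.
      At s0: \Box (r \to s) requires r \to s at every successor {s3}.
        At s3: r \to s is true.
      So \Box (r \to s) is true at s0.
Satisfying worlds: {s2}

s2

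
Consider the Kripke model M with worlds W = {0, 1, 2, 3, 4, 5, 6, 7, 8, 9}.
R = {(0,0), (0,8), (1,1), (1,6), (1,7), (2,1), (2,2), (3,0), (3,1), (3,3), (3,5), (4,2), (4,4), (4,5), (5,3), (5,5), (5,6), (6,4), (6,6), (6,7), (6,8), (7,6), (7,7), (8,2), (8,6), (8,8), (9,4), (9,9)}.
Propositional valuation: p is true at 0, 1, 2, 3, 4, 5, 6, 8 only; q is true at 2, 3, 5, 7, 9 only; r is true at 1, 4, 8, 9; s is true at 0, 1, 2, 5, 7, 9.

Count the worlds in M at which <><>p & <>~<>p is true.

0

Let φ = <><>p & <>~<>p. Evaluate φ at each world:
  0 (successors {0, 8}): φ is false.
  1 (successors {1, 6, 7}): φ is false.
  2 (successors {1, 2}): φ is false.
  3 (successors {0, 1, 3, 5}): φ is false.
  4 (successors {2, 4, 5}): φ is false.
  5 (successors {3, 5, 6}): φ is false.
  6 (successors {4, 6, 7, 8}): φ is false.
  7 (successors {6, 7}): φ is false.
  8 (successors {2, 6, 8}): φ is false.
  9 (successors {4, 9}): φ is false.
For instance, at 3:
  At 3: <><>p is true, <>~<>p is false, so <><>p & <>~<>p is false.
    At 3: <><>p requires <>p at some successor in {0, 1, 3, 5}.
      <>p holds at 0, so <><>p is true at 3.
    At 3: <>~<>p requires ~<>p at some successor in {0, 1, 3, 5}.
      At 0: ~<>p is false.
      At 1: ~<>p is false.
      At 3: ~<>p is false.
      At 5: ~<>p is false.
    So <>~<>p is false at 3.
Satisfying worlds: none.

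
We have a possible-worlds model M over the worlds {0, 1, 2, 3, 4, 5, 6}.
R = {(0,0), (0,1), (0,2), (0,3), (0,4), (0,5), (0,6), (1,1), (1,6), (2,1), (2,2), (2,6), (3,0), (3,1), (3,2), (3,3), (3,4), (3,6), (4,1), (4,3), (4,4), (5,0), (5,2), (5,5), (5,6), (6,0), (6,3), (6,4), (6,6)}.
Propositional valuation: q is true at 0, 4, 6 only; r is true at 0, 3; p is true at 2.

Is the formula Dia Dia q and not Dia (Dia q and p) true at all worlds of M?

Recall that Dia ψ holds at a world iff ψ holds at some accessible world.
Let φ = Dia Dia q and not Dia (Dia q and p). Evaluate φ at each world:
  0 (successors {0, 1, 2, 3, 4, 5, 6}): φ is false.
  1 (successors {1, 6}): φ is true.
  2 (successors {1, 2, 6}): φ is false.
  3 (successors {0, 1, 2, 3, 4, 6}): φ is false.
  4 (successors {1, 3, 4}): φ is true.
  5 (successors {0, 2, 5, 6}): φ is false.
  6 (successors {0, 3, 4, 6}): φ is true.
Detail at 0 (counterexample):
  At 0: Dia Dia q is true, not Dia (Dia q and p) is false, so Dia Dia q and not Dia (Dia q and p) is false.
    At 0: Dia Dia q requires Dia q at some successor in {0, 1, 2, 3, 4, 5, 6}.
      Dia q holds at 0, so Dia Dia q is true at 0.
    At 0: Dia (Dia q and p) is true, so not Dia (Dia q and p) is false.
      At 0: Dia (Dia q and p) requires Dia q and p at some successor in {0, 1, 2, 3, 4, 5, 6}.
        Dia q and p holds at 2, so Dia (Dia q and p) is true at 0.

No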